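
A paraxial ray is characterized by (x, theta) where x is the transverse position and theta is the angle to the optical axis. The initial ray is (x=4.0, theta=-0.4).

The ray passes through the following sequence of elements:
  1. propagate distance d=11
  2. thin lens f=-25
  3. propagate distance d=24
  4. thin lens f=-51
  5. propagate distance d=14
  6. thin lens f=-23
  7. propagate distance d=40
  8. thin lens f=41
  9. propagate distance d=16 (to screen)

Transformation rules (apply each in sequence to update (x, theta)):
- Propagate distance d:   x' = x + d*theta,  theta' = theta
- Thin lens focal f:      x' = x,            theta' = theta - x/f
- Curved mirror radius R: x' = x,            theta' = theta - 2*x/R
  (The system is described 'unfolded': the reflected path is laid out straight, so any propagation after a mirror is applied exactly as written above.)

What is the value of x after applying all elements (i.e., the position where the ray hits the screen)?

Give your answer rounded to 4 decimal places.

Answer: -70.1158

Derivation:
Initial: x=4.0000 theta=-0.4000
After 1 (propagate distance d=11): x=-0.4000 theta=-0.4000
After 2 (thin lens f=-25): x=-0.4000 theta=-0.4160
After 3 (propagate distance d=24): x=-10.3840 theta=-0.4160
After 4 (thin lens f=-51): x=-10.3840 theta=-158/255 (≈-0.6196)
After 5 (propagate distance d=14): x=-121498/6375 (≈-19.0585) theta=-158/255 (≈-0.6196)
After 6 (thin lens f=-23): x=-121498/6375 (≈-19.0585) theta=-212348/146625 (≈-1.4482)
After 7 (propagate distance d=40): x=-664022/8625 (≈-76.9881) theta=-212348/146625 (≈-1.4482)
After 8 (thin lens f=41): x=-664022/8625 (≈-76.9881) theta=860702/2003875 (≈0.4295)
After 9 (propagate distance d=16 (to screen)): x=-18326506/261375 (≈-70.1158) theta=860702/2003875 (≈0.4295)
Rounded to 4 decimal places: x = -70.1158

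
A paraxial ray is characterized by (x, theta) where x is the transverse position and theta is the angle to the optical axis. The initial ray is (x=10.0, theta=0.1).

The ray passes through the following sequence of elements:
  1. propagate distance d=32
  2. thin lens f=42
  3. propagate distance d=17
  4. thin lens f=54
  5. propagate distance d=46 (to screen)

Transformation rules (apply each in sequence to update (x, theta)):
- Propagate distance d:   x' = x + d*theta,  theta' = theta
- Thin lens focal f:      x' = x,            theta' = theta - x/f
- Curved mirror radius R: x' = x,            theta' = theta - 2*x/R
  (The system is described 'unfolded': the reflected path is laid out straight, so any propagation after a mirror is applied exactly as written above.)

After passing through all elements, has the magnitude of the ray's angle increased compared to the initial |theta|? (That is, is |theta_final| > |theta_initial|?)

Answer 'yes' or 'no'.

Initial: x=10.0000 theta=0.1000
After 1 (propagate distance d=32): x=13.2000 theta=0.1000
After 2 (thin lens f=42): x=13.2000 theta=-3/14 (≈-0.2143)
After 3 (propagate distance d=17): x=669/70 (≈9.5571) theta=-3/14 (≈-0.2143)
After 4 (thin lens f=54): x=669/70 (≈9.5571) theta=-493/1260 (≈-0.3913)
After 5 (propagate distance d=46 (to screen)): x=-2659/315 (≈-8.4413) theta=-493/1260 (≈-0.3913)
|theta_initial|=0.1000 |theta_final|=493/1260 (≈0.3913) -> increased

Answer: yes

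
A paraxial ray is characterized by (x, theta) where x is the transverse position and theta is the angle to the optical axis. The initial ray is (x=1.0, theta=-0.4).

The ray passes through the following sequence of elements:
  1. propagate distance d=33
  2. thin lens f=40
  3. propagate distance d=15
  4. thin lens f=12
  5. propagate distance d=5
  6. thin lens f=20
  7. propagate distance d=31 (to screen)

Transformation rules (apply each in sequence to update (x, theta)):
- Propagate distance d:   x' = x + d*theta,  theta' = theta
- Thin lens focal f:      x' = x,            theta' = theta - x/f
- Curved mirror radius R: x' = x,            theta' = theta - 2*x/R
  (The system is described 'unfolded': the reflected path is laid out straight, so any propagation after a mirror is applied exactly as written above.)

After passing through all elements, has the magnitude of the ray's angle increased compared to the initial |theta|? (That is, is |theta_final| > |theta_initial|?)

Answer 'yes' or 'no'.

Answer: yes

Derivation:
Initial: x=1.0000 theta=-0.4000
After 1 (propagate distance d=33): x=-12.2000 theta=-0.4000
After 2 (thin lens f=40): x=-12.2000 theta=-0.0950
After 3 (propagate distance d=15): x=-13.6250 theta=-0.0950
After 4 (thin lens f=12): x=-13.6250 theta=2497/2400 (≈1.0404)
After 5 (propagate distance d=5): x=-4043/480 (≈-8.4229) theta=2497/2400 (≈1.0404)
After 6 (thin lens f=20): x=-4043/480 (≈-8.4229) theta=4677/3200 (≈1.4616)
After 7 (propagate distance d=31 (to screen)): x=354101/9600 (≈36.8855) theta=4677/3200 (≈1.4616)
|theta_initial|=0.4000 |theta_final|=4677/3200 (≈1.4616) -> increased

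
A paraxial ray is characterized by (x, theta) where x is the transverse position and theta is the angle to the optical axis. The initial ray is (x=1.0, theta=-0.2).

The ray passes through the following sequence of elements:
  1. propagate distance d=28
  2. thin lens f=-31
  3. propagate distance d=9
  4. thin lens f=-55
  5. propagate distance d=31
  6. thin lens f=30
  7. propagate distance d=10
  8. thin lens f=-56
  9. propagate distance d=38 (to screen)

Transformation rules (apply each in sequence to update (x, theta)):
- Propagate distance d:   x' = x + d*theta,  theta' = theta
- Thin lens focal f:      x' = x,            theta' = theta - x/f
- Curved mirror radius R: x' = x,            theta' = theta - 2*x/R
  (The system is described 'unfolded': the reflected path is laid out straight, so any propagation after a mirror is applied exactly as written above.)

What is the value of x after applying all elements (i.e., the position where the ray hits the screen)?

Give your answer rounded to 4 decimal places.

Initial: x=1.0000 theta=-0.2000
After 1 (propagate distance d=28): x=-4.6000 theta=-0.2000
After 2 (thin lens f=-31): x=-4.6000 theta=-54/155 (≈-0.3484)
After 3 (propagate distance d=9): x=-1199/155 (≈-7.7355) theta=-54/155 (≈-0.3484)
After 4 (thin lens f=-55): x=-1199/155 (≈-7.7355) theta=-379/775 (≈-0.4890)
After 5 (propagate distance d=31): x=-17744/775 (≈-22.8955) theta=-379/775 (≈-0.4890)
After 6 (thin lens f=30): x=-17744/775 (≈-22.8955) theta=3187/11625 (≈0.2742)
After 7 (propagate distance d=10): x=-46858/2325 (≈-20.1540) theta=3187/11625 (≈0.2742)
After 8 (thin lens f=-56): x=-46858/2325 (≈-20.1540) theta=-1329/15500 (≈-0.0857)
After 9 (propagate distance d=38 (to screen)): x=-544333/23250 (≈-23.4122) theta=-1329/15500 (≈-0.0857)
Rounded to 4 decimal places: x = -23.4122

Answer: -23.4122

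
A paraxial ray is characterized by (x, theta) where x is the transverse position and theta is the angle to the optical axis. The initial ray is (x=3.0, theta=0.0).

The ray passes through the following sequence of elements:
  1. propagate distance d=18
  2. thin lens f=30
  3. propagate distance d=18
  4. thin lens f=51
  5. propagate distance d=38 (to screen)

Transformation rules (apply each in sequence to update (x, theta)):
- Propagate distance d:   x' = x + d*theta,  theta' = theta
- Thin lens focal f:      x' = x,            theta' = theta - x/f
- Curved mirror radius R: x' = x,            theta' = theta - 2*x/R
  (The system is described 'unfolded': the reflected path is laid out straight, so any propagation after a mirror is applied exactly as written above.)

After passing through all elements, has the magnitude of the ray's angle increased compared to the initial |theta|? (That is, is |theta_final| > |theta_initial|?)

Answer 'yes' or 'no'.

Answer: yes

Derivation:
Initial: x=3.0000 theta=0.0000
After 1 (propagate distance d=18): x=3.0000 theta=0.0000
After 2 (thin lens f=30): x=3.0000 theta=-0.1000
After 3 (propagate distance d=18): x=1.2000 theta=-0.1000
After 4 (thin lens f=51): x=1.2000 theta=-21/170 (≈-0.1235)
After 5 (propagate distance d=38 (to screen)): x=-297/85 (≈-3.4941) theta=-21/170 (≈-0.1235)
|theta_initial|=0.0000 |theta_final|=21/170 (≈0.1235) -> increased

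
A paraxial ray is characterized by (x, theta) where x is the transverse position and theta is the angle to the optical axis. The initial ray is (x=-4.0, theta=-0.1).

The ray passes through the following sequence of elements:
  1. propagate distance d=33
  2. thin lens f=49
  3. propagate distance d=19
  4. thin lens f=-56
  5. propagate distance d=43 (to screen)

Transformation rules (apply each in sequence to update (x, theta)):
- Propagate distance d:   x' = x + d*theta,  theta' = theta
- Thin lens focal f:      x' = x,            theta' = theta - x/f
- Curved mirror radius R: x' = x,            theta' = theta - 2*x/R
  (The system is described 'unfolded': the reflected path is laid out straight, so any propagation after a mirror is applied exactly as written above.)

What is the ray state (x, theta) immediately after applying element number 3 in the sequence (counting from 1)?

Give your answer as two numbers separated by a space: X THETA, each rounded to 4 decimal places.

Answer: -6.3694 0.0490

Derivation:
Initial: x=-4.0000 theta=-0.1000
After 1 (propagate distance d=33): x=-7.3000 theta=-0.1000
After 2 (thin lens f=49): x=-7.3000 theta=12/245 (≈0.0490)
After 3 (propagate distance d=19): x=-3121/490 (≈-6.3694) theta=12/245 (≈0.0490)
Rounded to 4 decimal places: x = -6.3694, theta = 0.0490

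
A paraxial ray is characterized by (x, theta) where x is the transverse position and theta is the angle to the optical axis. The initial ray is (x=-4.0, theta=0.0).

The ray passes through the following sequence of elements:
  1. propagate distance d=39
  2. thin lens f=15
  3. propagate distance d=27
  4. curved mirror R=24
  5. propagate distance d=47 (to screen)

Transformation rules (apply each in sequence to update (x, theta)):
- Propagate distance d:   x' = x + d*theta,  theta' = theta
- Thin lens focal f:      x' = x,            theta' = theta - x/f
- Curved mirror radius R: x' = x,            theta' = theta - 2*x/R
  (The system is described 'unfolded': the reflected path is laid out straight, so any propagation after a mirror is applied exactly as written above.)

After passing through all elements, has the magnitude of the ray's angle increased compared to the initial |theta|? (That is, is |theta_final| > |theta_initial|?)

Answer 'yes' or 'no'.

Initial: x=-4.0000 theta=0.0000
After 1 (propagate distance d=39): x=-4.0000 theta=0.0000
After 2 (thin lens f=15): x=-4.0000 theta=4/15 (≈0.2667)
After 3 (propagate distance d=27): x=3.2000 theta=4/15 (≈0.2667)
After 4 (curved mirror R=24): x=3.2000 theta=0.0000
After 5 (propagate distance d=47 (to screen)): x=3.2000 theta=0.0000
|theta_initial|=0.0000 |theta_final|=0.0000 -> not increased

Answer: no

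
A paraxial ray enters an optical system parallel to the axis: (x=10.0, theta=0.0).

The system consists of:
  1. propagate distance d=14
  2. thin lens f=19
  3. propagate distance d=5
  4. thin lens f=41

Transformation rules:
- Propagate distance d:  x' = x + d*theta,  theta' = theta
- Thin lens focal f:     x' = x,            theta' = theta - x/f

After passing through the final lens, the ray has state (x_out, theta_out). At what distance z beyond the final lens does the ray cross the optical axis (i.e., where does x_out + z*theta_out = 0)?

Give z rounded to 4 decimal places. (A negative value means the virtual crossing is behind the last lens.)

Initial: x=10.0000 theta=0.0000
After 1 (propagate distance d=14): x=10.0000 theta=0.0000
After 2 (thin lens f=19): x=10.0000 theta=-10/19 (≈-0.5263)
After 3 (propagate distance d=5): x=140/19 (≈7.3684) theta=-10/19 (≈-0.5263)
After 4 (thin lens f=41): x=140/19 (≈7.3684) theta=-550/779 (≈-0.7060)
z_focus = -x_out/theta_out = -(140/19)/(-550/779) = 574/55 ≈ 10.4364
Rounded to 4 decimal places: z = 10.4364

Answer: 10.4364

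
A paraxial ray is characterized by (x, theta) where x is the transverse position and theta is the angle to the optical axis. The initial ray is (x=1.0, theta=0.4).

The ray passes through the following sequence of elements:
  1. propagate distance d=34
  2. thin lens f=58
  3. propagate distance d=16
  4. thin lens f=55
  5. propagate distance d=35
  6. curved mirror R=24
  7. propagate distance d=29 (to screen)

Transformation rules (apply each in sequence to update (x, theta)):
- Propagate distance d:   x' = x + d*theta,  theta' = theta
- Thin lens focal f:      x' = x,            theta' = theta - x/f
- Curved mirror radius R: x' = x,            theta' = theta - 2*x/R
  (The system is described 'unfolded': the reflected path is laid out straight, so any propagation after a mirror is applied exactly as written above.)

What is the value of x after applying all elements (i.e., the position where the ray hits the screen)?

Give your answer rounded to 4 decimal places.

Answer: -20.7445

Derivation:
Initial: x=1.0000 theta=0.4000
After 1 (propagate distance d=34): x=14.6000 theta=0.4000
After 2 (thin lens f=58): x=14.6000 theta=43/290 (≈0.1483)
After 3 (propagate distance d=16): x=2461/145 (≈16.9724) theta=43/290 (≈0.1483)
After 4 (thin lens f=55): x=2461/145 (≈16.9724) theta=-2557/15950 (≈-0.1603)
After 5 (propagate distance d=35): x=36243/3190 (≈11.3614) theta=-2557/15950 (≈-0.1603)
After 6 (curved mirror R=24): x=36243/3190 (≈11.3614) theta=-70633/63800 (≈-1.1071)
After 7 (propagate distance d=29 (to screen)): x=-1323497/63800 (≈-20.7445) theta=-70633/63800 (≈-1.1071)
Rounded to 4 decimal places: x = -20.7445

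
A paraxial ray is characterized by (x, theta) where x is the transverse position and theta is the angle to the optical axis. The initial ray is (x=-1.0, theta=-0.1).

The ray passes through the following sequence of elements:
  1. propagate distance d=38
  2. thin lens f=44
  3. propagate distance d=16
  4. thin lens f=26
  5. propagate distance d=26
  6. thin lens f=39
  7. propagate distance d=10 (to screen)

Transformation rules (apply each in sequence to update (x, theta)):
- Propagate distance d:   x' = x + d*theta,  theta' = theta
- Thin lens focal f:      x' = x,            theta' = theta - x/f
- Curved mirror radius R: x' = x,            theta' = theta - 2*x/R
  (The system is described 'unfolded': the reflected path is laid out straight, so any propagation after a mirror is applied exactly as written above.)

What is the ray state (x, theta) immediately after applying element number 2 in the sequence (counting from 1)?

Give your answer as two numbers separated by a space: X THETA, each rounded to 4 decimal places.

Answer: -4.8000 0.0091

Derivation:
Initial: x=-1.0000 theta=-0.1000
After 1 (propagate distance d=38): x=-4.8000 theta=-0.1000
After 2 (thin lens f=44): x=-4.8000 theta=1/110 (≈0.0091)
Rounded to 4 decimal places: x = -4.8000, theta = 0.0091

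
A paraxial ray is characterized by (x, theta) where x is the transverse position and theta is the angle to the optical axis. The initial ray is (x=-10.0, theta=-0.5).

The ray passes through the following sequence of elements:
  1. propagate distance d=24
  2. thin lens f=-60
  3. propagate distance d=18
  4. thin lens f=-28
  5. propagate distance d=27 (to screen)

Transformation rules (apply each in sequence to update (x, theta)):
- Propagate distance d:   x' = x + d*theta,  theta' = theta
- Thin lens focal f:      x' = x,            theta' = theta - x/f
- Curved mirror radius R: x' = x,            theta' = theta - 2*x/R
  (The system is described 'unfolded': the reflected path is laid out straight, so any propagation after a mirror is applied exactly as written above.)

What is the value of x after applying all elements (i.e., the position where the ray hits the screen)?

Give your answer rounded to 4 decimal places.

Initial: x=-10.0000 theta=-0.5000
After 1 (propagate distance d=24): x=-22.0000 theta=-0.5000
After 2 (thin lens f=-60): x=-22.0000 theta=-13/15 (≈-0.8667)
After 3 (propagate distance d=18): x=-37.6000 theta=-13/15 (≈-0.8667)
After 4 (thin lens f=-28): x=-37.6000 theta=-232/105 (≈-2.2095)
After 5 (propagate distance d=27 (to screen)): x=-3404/35 (≈-97.2571) theta=-232/105 (≈-2.2095)
Rounded to 4 decimal places: x = -97.2571

Answer: -97.2571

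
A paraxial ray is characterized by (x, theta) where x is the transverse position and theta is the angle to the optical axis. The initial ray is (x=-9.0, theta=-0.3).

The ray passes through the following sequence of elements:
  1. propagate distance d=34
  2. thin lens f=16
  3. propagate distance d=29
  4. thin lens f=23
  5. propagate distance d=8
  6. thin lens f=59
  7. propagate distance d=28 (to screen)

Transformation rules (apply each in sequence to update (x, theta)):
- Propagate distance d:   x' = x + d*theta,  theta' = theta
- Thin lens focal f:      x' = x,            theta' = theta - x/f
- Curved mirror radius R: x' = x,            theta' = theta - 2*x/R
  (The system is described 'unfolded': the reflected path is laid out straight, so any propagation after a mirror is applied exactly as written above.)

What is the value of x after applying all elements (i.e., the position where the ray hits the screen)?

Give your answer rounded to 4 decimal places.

Answer: 22.9475

Derivation:
Initial: x=-9.0000 theta=-0.3000
After 1 (propagate distance d=34): x=-19.2000 theta=-0.3000
After 2 (thin lens f=16): x=-19.2000 theta=0.9000
After 3 (propagate distance d=29): x=6.9000 theta=0.9000
After 4 (thin lens f=23): x=6.9000 theta=0.6000
After 5 (propagate distance d=8): x=11.7000 theta=0.6000
After 6 (thin lens f=59): x=11.7000 theta=237/590 (≈0.4017)
After 7 (propagate distance d=28 (to screen)): x=13539/590 (≈22.9475) theta=237/590 (≈0.4017)
Rounded to 4 decimal places: x = 22.9475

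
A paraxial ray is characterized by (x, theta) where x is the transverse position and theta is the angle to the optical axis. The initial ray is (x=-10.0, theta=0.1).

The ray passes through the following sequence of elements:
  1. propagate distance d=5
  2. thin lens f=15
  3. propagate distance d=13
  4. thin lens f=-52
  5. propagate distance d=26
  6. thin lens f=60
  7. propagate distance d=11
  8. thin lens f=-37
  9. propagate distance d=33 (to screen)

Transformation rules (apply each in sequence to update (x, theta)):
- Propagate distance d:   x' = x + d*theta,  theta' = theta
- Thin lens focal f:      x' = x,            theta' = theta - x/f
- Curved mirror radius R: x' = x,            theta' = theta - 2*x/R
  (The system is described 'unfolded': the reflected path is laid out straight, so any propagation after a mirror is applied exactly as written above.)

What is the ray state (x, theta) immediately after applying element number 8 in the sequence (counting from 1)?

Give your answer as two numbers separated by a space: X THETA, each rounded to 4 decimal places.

Initial: x=-10.0000 theta=0.1000
After 1 (propagate distance d=5): x=-9.5000 theta=0.1000
After 2 (thin lens f=15): x=-9.5000 theta=11/15 (≈0.7333)
After 3 (propagate distance d=13): x=1/30 (≈0.0333) theta=11/15 (≈0.7333)
After 4 (thin lens f=-52): x=1/30 (≈0.0333) theta=229/312 (≈0.7340)
After 5 (propagate distance d=26): x=1147/60 (≈19.1167) theta=229/312 (≈0.7340)
After 6 (thin lens f=60): x=1147/60 (≈19.1167) theta=19439/46800 (≈0.4154)
After 7 (propagate distance d=11): x=1108489/46800 (≈23.6857) theta=19439/46800 (≈0.4154)
After 8 (thin lens f=-37): x=1108489/46800 (≈23.6857) theta=152311/144300 (≈1.0555)
Rounded to 4 decimal places: x = 23.6857, theta = 1.0555

Answer: 23.6857 1.0555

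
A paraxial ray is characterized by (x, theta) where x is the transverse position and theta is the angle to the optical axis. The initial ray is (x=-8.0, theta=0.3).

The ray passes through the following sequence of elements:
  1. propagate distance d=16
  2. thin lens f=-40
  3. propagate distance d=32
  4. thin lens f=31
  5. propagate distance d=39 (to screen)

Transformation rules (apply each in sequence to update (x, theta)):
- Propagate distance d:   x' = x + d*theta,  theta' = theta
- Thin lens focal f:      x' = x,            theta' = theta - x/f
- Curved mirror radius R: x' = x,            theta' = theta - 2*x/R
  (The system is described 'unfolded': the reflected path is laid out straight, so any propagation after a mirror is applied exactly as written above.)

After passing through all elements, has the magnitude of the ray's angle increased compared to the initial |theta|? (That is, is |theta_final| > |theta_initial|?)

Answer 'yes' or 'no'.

Initial: x=-8.0000 theta=0.3000
After 1 (propagate distance d=16): x=-3.2000 theta=0.3000
After 2 (thin lens f=-40): x=-3.2000 theta=0.2200
After 3 (propagate distance d=32): x=3.8400 theta=0.2200
After 4 (thin lens f=31): x=3.8400 theta=149/1550 (≈0.0961)
After 5 (propagate distance d=39 (to screen)): x=11763/1550 (≈7.5890) theta=149/1550 (≈0.0961)
|theta_initial|=0.3000 |theta_final|=149/1550 (≈0.0961) -> not increased

Answer: no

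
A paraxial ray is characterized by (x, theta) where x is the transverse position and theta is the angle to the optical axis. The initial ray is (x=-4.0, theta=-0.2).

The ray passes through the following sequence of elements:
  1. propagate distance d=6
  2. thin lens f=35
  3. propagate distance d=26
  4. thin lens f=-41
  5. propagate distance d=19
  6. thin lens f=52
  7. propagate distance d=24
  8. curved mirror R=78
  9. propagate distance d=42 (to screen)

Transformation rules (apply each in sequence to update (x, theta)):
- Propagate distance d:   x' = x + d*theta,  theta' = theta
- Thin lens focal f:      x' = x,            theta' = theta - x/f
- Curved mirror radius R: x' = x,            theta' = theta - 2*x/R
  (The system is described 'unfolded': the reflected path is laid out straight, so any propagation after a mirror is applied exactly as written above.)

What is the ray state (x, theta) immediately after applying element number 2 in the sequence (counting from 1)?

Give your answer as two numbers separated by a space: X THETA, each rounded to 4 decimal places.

Answer: -5.2000 -0.0514

Derivation:
Initial: x=-4.0000 theta=-0.2000
After 1 (propagate distance d=6): x=-5.2000 theta=-0.2000
After 2 (thin lens f=35): x=-5.2000 theta=-9/175 (≈-0.0514)
Rounded to 4 decimal places: x = -5.2000, theta = -0.0514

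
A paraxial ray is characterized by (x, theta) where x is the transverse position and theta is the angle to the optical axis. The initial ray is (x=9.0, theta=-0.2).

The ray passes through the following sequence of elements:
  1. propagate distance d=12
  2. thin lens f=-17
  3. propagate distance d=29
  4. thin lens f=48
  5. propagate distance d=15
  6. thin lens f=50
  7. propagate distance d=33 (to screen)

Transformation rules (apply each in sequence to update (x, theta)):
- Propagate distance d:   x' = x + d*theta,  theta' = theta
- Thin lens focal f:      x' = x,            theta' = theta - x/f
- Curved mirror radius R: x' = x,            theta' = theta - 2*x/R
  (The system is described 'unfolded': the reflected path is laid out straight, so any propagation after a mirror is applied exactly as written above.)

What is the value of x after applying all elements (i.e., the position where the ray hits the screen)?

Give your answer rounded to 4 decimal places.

Initial: x=9.0000 theta=-0.2000
After 1 (propagate distance d=12): x=6.6000 theta=-0.2000
After 2 (thin lens f=-17): x=6.6000 theta=16/85 (≈0.1882)
After 3 (propagate distance d=29): x=205/17 (≈12.0588) theta=16/85 (≈0.1882)
After 4 (thin lens f=48): x=205/17 (≈12.0588) theta=-257/4080 (≈-0.0630)
After 5 (propagate distance d=15): x=3023/272 (≈11.1140) theta=-257/4080 (≈-0.0630)
After 6 (thin lens f=50): x=3023/272 (≈11.1140) theta=-11639/40800 (≈-0.2853)
After 7 (propagate distance d=33 (to screen)): x=23121/13600 (≈1.7001) theta=-11639/40800 (≈-0.2853)
Rounded to 4 decimal places: x = 1.7001

Answer: 1.7001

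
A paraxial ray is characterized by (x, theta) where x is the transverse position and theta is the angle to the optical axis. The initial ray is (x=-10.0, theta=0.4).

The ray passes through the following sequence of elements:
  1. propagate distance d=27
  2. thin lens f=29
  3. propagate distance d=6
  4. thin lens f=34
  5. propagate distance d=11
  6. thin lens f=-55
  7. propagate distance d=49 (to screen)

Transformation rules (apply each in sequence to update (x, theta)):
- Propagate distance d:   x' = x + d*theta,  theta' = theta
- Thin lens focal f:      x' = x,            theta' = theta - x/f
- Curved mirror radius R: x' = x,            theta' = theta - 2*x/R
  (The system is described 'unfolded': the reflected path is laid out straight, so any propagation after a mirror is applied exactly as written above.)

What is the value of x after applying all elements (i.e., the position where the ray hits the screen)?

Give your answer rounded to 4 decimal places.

Answer: 25.5028

Derivation:
Initial: x=-10.0000 theta=0.4000
After 1 (propagate distance d=27): x=0.8000 theta=0.4000
After 2 (thin lens f=29): x=0.8000 theta=54/145 (≈0.3724)
After 3 (propagate distance d=6): x=88/29 (≈3.0345) theta=54/145 (≈0.3724)
After 4 (thin lens f=34): x=88/29 (≈3.0345) theta=698/2465 (≈0.2832)
After 5 (propagate distance d=11): x=15158/2465 (≈6.1493) theta=698/2465 (≈0.2832)
After 6 (thin lens f=-55): x=15158/2465 (≈6.1493) theta=4868/12325 (≈0.3950)
After 7 (propagate distance d=49 (to screen)): x=314322/12325 (≈25.5028) theta=4868/12325 (≈0.3950)
Rounded to 4 decimal places: x = 25.5028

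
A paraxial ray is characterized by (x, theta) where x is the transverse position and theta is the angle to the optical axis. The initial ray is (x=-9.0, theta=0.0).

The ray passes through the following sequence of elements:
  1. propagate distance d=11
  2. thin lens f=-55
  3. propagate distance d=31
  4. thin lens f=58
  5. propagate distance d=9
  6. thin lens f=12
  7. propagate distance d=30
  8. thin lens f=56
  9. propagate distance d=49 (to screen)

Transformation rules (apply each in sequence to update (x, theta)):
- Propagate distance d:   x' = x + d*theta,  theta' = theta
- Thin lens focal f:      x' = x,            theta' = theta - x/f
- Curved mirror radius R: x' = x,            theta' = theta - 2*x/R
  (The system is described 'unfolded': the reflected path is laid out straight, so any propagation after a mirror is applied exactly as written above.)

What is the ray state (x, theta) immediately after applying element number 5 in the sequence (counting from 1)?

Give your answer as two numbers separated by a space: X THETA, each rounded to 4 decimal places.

Answer: -13.3618 0.0790

Derivation:
Initial: x=-9.0000 theta=0.0000
After 1 (propagate distance d=11): x=-9.0000 theta=0.0000
After 2 (thin lens f=-55): x=-9.0000 theta=-9/55 (≈-0.1636)
After 3 (propagate distance d=31): x=-774/55 (≈-14.0727) theta=-9/55 (≈-0.1636)
After 4 (thin lens f=58): x=-774/55 (≈-14.0727) theta=126/1595 (≈0.0790)
After 5 (propagate distance d=9): x=-21312/1595 (≈-13.3618) theta=126/1595 (≈0.0790)
Rounded to 4 decimal places: x = -13.3618, theta = 0.0790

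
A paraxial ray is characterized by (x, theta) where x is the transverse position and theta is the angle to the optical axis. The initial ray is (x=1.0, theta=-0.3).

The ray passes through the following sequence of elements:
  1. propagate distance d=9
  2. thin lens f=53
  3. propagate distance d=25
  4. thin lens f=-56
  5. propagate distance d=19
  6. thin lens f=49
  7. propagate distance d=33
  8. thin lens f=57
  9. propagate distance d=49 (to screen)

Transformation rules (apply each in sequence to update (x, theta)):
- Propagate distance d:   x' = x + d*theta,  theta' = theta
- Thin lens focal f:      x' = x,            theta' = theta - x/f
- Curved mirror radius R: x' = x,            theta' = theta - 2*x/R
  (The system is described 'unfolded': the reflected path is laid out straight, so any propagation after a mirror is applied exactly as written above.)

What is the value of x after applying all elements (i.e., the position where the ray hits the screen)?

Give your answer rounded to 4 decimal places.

Answer: -6.8229

Derivation:
Initial: x=1.0000 theta=-0.3000
After 1 (propagate distance d=9): x=-1.7000 theta=-0.3000
After 2 (thin lens f=53): x=-1.7000 theta=-71/265 (≈-0.2679)
After 3 (propagate distance d=25): x=-4451/530 (≈-8.3981) theta=-71/265 (≈-0.2679)
After 4 (thin lens f=-56): x=-4451/530 (≈-8.3981) theta=-12403/29680 (≈-0.4179)
After 5 (propagate distance d=19): x=-484913/29680 (≈-16.3380) theta=-12403/29680 (≈-0.4179)
After 6 (thin lens f=49): x=-484913/29680 (≈-16.3380) theta=-61417/727160 (≈-0.0845)
After 7 (propagate distance d=33): x=-27814259/1454320 (≈-19.1253) theta=-61417/727160 (≈-0.0845)
After 8 (thin lens f=57): x=-27814259/1454320 (≈-19.1253) theta=20812721/82896240 (≈0.2511)
After 9 (propagate distance d=49 (to screen)): x=-282794717/41448120 (≈-6.8229) theta=20812721/82896240 (≈0.2511)
Rounded to 4 decimal places: x = -6.8229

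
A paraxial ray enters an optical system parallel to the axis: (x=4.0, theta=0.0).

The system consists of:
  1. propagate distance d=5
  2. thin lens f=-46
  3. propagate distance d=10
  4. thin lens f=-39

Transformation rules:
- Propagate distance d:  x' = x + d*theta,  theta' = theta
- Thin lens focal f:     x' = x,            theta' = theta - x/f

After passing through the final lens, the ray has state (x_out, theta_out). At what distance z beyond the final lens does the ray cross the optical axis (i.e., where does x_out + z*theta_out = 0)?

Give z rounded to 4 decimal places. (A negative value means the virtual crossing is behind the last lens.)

Answer: -22.9895

Derivation:
Initial: x=4.0000 theta=0.0000
After 1 (propagate distance d=5): x=4.0000 theta=0.0000
After 2 (thin lens f=-46): x=4.0000 theta=2/23 (≈0.0870)
After 3 (propagate distance d=10): x=112/23 (≈4.8696) theta=2/23 (≈0.0870)
After 4 (thin lens f=-39): x=112/23 (≈4.8696) theta=190/897 (≈0.2118)
z_focus = -x_out/theta_out = -(112/23)/(190/897) = -2184/95 ≈ -22.9895
Rounded to 4 decimal places: z = -22.9895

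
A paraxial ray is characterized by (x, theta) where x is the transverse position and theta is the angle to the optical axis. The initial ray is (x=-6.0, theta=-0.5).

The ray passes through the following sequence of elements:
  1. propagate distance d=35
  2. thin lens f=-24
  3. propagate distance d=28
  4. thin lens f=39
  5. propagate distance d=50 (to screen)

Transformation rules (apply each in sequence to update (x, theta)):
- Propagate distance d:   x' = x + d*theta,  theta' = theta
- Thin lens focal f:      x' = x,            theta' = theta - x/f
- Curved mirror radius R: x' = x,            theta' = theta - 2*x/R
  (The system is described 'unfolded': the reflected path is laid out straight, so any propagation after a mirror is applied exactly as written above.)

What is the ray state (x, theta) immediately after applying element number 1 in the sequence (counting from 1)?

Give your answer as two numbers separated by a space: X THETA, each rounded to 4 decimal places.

Answer: -23.5000 -0.5000

Derivation:
Initial: x=-6.0000 theta=-0.5000
After 1 (propagate distance d=35): x=-23.5000 theta=-0.5000
Rounded to 4 decimal places: x = -23.5000, theta = -0.5000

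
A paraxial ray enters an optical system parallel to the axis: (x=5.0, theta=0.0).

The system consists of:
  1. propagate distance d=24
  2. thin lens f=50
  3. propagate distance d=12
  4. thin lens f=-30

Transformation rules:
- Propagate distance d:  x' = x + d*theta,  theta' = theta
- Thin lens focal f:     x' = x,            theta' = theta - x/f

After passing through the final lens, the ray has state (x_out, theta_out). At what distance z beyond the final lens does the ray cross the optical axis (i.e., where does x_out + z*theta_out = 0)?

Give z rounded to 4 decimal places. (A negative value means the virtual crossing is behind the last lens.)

Initial: x=5.0000 theta=0.0000
After 1 (propagate distance d=24): x=5.0000 theta=0.0000
After 2 (thin lens f=50): x=5.0000 theta=-0.1000
After 3 (propagate distance d=12): x=3.8000 theta=-0.1000
After 4 (thin lens f=-30): x=3.8000 theta=2/75 (≈0.0267)
z_focus = -x_out/theta_out = -(3.8000)/(2/75) = -142.5000
Rounded to 4 decimal places: z = -142.5000

Answer: -142.5000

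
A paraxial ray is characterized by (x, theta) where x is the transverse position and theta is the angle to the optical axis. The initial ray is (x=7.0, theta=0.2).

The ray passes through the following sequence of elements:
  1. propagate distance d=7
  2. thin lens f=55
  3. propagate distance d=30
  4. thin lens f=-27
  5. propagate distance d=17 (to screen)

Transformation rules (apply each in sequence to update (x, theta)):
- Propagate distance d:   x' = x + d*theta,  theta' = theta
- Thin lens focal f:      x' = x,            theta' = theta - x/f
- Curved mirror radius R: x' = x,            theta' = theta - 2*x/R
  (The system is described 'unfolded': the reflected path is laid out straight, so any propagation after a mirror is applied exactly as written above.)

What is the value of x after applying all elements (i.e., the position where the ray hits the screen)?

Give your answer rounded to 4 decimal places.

Initial: x=7.0000 theta=0.2000
After 1 (propagate distance d=7): x=8.4000 theta=0.2000
After 2 (thin lens f=55): x=8.4000 theta=13/275 (≈0.0473)
After 3 (propagate distance d=30): x=108/11 (≈9.8182) theta=13/275 (≈0.0473)
After 4 (thin lens f=-27): x=108/11 (≈9.8182) theta=113/275 (≈0.4109)
After 5 (propagate distance d=17 (to screen)): x=4621/275 (≈16.8036) theta=113/275 (≈0.4109)
Rounded to 4 decimal places: x = 16.8036

Answer: 16.8036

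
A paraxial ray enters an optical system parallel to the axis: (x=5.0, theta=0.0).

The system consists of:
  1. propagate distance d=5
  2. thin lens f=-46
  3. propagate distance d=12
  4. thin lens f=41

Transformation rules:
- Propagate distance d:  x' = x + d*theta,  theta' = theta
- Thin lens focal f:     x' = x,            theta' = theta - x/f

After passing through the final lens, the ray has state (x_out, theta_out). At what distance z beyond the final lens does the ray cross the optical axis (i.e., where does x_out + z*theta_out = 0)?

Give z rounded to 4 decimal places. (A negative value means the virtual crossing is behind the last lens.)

Answer: 139.8824

Derivation:
Initial: x=5.0000 theta=0.0000
After 1 (propagate distance d=5): x=5.0000 theta=0.0000
After 2 (thin lens f=-46): x=5.0000 theta=5/46 (≈0.1087)
After 3 (propagate distance d=12): x=145/23 (≈6.3043) theta=5/46 (≈0.1087)
After 4 (thin lens f=41): x=145/23 (≈6.3043) theta=-85/1886 (≈-0.0451)
z_focus = -x_out/theta_out = -(145/23)/(-85/1886) = 2378/17 ≈ 139.8824
Rounded to 4 decimal places: z = 139.8824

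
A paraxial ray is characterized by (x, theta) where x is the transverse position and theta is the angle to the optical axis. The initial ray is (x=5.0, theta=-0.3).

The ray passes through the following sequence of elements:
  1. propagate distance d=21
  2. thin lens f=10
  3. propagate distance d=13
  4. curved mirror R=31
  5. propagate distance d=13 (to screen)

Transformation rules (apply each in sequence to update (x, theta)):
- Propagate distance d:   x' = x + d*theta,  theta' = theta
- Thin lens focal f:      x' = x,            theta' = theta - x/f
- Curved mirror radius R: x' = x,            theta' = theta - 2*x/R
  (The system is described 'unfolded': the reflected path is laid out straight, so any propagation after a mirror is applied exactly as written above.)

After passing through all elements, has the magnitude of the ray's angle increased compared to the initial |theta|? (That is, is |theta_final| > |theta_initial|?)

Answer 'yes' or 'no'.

Initial: x=5.0000 theta=-0.3000
After 1 (propagate distance d=21): x=-1.3000 theta=-0.3000
After 2 (thin lens f=10): x=-1.3000 theta=-0.1700
After 3 (propagate distance d=13): x=-3.5100 theta=-0.1700
After 4 (curved mirror R=31): x=-3.5100 theta=7/124 (≈0.0565)
After 5 (propagate distance d=13 (to screen)): x=-4303/1550 (≈-2.7761) theta=7/124 (≈0.0565)
|theta_initial|=0.3000 |theta_final|=7/124 (≈0.0565) -> not increased

Answer: no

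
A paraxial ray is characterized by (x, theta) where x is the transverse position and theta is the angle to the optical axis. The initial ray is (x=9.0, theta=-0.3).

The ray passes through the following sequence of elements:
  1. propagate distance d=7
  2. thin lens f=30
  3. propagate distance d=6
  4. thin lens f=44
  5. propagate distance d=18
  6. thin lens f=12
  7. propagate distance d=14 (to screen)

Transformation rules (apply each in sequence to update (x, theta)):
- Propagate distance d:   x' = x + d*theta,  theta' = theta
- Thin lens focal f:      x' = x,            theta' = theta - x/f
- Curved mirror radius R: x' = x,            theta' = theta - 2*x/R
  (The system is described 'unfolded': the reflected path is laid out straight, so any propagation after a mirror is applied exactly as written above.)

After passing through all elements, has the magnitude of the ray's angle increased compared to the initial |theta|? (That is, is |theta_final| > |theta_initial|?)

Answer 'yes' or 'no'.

Answer: no

Derivation:
Initial: x=9.0000 theta=-0.3000
After 1 (propagate distance d=7): x=6.9000 theta=-0.3000
After 2 (thin lens f=30): x=6.9000 theta=-0.5300
After 3 (propagate distance d=6): x=3.7200 theta=-0.5300
After 4 (thin lens f=44): x=3.7200 theta=-169/275 (≈-0.6145)
After 5 (propagate distance d=18): x=-2019/275 (≈-7.3418) theta=-169/275 (≈-0.6145)
After 6 (thin lens f=12): x=-2019/275 (≈-7.3418) theta=-3/1100 (≈-0.0027)
After 7 (propagate distance d=14 (to screen)): x=-7.3800 theta=-3/1100 (≈-0.0027)
|theta_initial|=0.3000 |theta_final|=3/1100 (≈0.0027) -> not increased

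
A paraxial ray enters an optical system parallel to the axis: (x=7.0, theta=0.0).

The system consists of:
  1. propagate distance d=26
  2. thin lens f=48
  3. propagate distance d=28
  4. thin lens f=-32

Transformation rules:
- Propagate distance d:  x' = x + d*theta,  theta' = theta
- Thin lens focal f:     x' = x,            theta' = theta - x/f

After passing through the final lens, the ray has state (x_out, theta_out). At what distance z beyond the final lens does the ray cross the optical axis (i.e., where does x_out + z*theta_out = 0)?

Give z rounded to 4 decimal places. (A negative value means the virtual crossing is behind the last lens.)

Answer: 53.3333

Derivation:
Initial: x=7.0000 theta=0.0000
After 1 (propagate distance d=26): x=7.0000 theta=0.0000
After 2 (thin lens f=48): x=7.0000 theta=-7/48 (≈-0.1458)
After 3 (propagate distance d=28): x=35/12 (≈2.9167) theta=-7/48 (≈-0.1458)
After 4 (thin lens f=-32): x=35/12 (≈2.9167) theta=-7/128 (≈-0.0547)
z_focus = -x_out/theta_out = -(35/12)/(-7/128) = 160/3 ≈ 53.3333
Rounded to 4 decimal places: z = 53.3333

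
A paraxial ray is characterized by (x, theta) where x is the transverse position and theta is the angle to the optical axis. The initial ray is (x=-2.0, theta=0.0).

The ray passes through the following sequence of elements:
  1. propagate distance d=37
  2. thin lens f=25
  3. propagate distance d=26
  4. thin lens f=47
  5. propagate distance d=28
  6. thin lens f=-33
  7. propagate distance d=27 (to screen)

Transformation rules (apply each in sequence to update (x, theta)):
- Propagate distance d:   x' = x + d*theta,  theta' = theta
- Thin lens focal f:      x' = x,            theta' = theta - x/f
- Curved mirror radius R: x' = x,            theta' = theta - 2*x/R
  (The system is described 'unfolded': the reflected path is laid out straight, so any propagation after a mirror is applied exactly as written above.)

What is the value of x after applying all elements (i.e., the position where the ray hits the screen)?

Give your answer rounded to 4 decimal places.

Answer: 6.2456

Derivation:
Initial: x=-2.0000 theta=0.0000
After 1 (propagate distance d=37): x=-2.0000 theta=0.0000
After 2 (thin lens f=25): x=-2.0000 theta=0.0800
After 3 (propagate distance d=26): x=0.0800 theta=0.0800
After 4 (thin lens f=47): x=0.0800 theta=92/1175 (≈0.0783)
After 5 (propagate distance d=28): x=534/235 (≈2.2723) theta=92/1175 (≈0.0783)
After 6 (thin lens f=-33): x=534/235 (≈2.2723) theta=1902/12925 (≈0.1472)
After 7 (propagate distance d=27 (to screen)): x=80724/12925 (≈6.2456) theta=1902/12925 (≈0.1472)
Rounded to 4 decimal places: x = 6.2456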